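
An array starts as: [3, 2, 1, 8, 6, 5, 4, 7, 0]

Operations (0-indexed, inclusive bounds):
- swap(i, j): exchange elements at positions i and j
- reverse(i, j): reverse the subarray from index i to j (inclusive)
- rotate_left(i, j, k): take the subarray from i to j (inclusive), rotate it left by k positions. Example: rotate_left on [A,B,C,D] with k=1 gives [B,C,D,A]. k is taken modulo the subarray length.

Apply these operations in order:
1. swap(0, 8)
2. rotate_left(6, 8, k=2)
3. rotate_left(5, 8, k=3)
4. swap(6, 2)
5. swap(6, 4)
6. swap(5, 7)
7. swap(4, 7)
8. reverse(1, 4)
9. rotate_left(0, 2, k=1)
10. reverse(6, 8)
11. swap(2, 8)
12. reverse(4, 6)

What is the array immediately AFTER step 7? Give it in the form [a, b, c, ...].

Answer: [0, 2, 5, 8, 7, 3, 6, 1, 4]

Derivation:
After 1 (swap(0, 8)): [0, 2, 1, 8, 6, 5, 4, 7, 3]
After 2 (rotate_left(6, 8, k=2)): [0, 2, 1, 8, 6, 5, 3, 4, 7]
After 3 (rotate_left(5, 8, k=3)): [0, 2, 1, 8, 6, 7, 5, 3, 4]
After 4 (swap(6, 2)): [0, 2, 5, 8, 6, 7, 1, 3, 4]
After 5 (swap(6, 4)): [0, 2, 5, 8, 1, 7, 6, 3, 4]
After 6 (swap(5, 7)): [0, 2, 5, 8, 1, 3, 6, 7, 4]
After 7 (swap(4, 7)): [0, 2, 5, 8, 7, 3, 6, 1, 4]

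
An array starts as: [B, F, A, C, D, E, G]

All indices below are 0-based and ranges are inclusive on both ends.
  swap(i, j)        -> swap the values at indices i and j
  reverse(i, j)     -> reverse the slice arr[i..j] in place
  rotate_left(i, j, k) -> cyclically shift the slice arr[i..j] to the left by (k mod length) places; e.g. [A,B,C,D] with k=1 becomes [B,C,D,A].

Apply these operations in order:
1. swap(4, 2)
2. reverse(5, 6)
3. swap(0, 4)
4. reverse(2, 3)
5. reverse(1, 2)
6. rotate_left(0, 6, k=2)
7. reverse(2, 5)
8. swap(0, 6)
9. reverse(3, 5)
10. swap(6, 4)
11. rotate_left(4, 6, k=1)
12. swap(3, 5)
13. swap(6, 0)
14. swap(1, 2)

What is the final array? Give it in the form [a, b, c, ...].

After 1 (swap(4, 2)): [B, F, D, C, A, E, G]
After 2 (reverse(5, 6)): [B, F, D, C, A, G, E]
After 3 (swap(0, 4)): [A, F, D, C, B, G, E]
After 4 (reverse(2, 3)): [A, F, C, D, B, G, E]
After 5 (reverse(1, 2)): [A, C, F, D, B, G, E]
After 6 (rotate_left(0, 6, k=2)): [F, D, B, G, E, A, C]
After 7 (reverse(2, 5)): [F, D, A, E, G, B, C]
After 8 (swap(0, 6)): [C, D, A, E, G, B, F]
After 9 (reverse(3, 5)): [C, D, A, B, G, E, F]
After 10 (swap(6, 4)): [C, D, A, B, F, E, G]
After 11 (rotate_left(4, 6, k=1)): [C, D, A, B, E, G, F]
After 12 (swap(3, 5)): [C, D, A, G, E, B, F]
After 13 (swap(6, 0)): [F, D, A, G, E, B, C]
After 14 (swap(1, 2)): [F, A, D, G, E, B, C]

Answer: [F, A, D, G, E, B, C]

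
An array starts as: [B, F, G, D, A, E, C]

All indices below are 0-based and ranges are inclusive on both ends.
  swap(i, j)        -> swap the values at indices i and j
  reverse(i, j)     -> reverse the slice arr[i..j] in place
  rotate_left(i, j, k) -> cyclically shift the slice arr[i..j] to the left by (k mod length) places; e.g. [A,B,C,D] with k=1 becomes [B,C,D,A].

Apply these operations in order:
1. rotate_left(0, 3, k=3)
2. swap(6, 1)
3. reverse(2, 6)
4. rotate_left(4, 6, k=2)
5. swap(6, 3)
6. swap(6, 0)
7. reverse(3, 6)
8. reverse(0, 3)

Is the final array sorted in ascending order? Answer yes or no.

Answer: no

Derivation:
After 1 (rotate_left(0, 3, k=3)): [D, B, F, G, A, E, C]
After 2 (swap(6, 1)): [D, C, F, G, A, E, B]
After 3 (reverse(2, 6)): [D, C, B, E, A, G, F]
After 4 (rotate_left(4, 6, k=2)): [D, C, B, E, F, A, G]
After 5 (swap(6, 3)): [D, C, B, G, F, A, E]
After 6 (swap(6, 0)): [E, C, B, G, F, A, D]
After 7 (reverse(3, 6)): [E, C, B, D, A, F, G]
After 8 (reverse(0, 3)): [D, B, C, E, A, F, G]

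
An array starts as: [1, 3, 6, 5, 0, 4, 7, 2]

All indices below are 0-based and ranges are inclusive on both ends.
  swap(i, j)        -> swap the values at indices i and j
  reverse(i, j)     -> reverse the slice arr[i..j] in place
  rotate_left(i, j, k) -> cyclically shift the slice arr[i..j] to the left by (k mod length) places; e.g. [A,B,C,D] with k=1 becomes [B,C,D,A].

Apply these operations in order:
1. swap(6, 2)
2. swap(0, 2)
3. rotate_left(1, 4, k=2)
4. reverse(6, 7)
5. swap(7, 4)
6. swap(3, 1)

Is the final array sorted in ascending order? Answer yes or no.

After 1 (swap(6, 2)): [1, 3, 7, 5, 0, 4, 6, 2]
After 2 (swap(0, 2)): [7, 3, 1, 5, 0, 4, 6, 2]
After 3 (rotate_left(1, 4, k=2)): [7, 5, 0, 3, 1, 4, 6, 2]
After 4 (reverse(6, 7)): [7, 5, 0, 3, 1, 4, 2, 6]
After 5 (swap(7, 4)): [7, 5, 0, 3, 6, 4, 2, 1]
After 6 (swap(3, 1)): [7, 3, 0, 5, 6, 4, 2, 1]

Answer: no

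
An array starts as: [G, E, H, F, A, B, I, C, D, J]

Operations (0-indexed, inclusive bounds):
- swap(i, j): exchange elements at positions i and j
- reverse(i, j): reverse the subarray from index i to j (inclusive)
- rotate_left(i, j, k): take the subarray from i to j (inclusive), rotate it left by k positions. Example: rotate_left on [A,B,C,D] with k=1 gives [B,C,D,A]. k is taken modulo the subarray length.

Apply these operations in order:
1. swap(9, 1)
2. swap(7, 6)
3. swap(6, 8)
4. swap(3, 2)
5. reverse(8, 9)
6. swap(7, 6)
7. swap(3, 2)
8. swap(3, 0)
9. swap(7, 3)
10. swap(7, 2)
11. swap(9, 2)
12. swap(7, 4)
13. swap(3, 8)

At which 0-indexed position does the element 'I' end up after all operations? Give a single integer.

After 1 (swap(9, 1)): [G, J, H, F, A, B, I, C, D, E]
After 2 (swap(7, 6)): [G, J, H, F, A, B, C, I, D, E]
After 3 (swap(6, 8)): [G, J, H, F, A, B, D, I, C, E]
After 4 (swap(3, 2)): [G, J, F, H, A, B, D, I, C, E]
After 5 (reverse(8, 9)): [G, J, F, H, A, B, D, I, E, C]
After 6 (swap(7, 6)): [G, J, F, H, A, B, I, D, E, C]
After 7 (swap(3, 2)): [G, J, H, F, A, B, I, D, E, C]
After 8 (swap(3, 0)): [F, J, H, G, A, B, I, D, E, C]
After 9 (swap(7, 3)): [F, J, H, D, A, B, I, G, E, C]
After 10 (swap(7, 2)): [F, J, G, D, A, B, I, H, E, C]
After 11 (swap(9, 2)): [F, J, C, D, A, B, I, H, E, G]
After 12 (swap(7, 4)): [F, J, C, D, H, B, I, A, E, G]
After 13 (swap(3, 8)): [F, J, C, E, H, B, I, A, D, G]

Answer: 6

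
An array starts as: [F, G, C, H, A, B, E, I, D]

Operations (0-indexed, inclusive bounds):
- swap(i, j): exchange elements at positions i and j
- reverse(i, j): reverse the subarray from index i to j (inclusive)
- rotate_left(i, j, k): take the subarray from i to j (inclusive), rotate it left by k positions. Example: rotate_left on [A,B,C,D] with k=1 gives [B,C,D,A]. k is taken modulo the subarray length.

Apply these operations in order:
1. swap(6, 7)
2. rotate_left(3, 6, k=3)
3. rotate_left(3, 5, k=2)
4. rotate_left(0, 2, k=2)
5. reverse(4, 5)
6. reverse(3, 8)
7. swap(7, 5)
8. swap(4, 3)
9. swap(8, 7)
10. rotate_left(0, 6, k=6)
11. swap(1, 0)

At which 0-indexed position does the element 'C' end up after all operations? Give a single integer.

Answer: 0

Derivation:
After 1 (swap(6, 7)): [F, G, C, H, A, B, I, E, D]
After 2 (rotate_left(3, 6, k=3)): [F, G, C, I, H, A, B, E, D]
After 3 (rotate_left(3, 5, k=2)): [F, G, C, A, I, H, B, E, D]
After 4 (rotate_left(0, 2, k=2)): [C, F, G, A, I, H, B, E, D]
After 5 (reverse(4, 5)): [C, F, G, A, H, I, B, E, D]
After 6 (reverse(3, 8)): [C, F, G, D, E, B, I, H, A]
After 7 (swap(7, 5)): [C, F, G, D, E, H, I, B, A]
After 8 (swap(4, 3)): [C, F, G, E, D, H, I, B, A]
After 9 (swap(8, 7)): [C, F, G, E, D, H, I, A, B]
After 10 (rotate_left(0, 6, k=6)): [I, C, F, G, E, D, H, A, B]
After 11 (swap(1, 0)): [C, I, F, G, E, D, H, A, B]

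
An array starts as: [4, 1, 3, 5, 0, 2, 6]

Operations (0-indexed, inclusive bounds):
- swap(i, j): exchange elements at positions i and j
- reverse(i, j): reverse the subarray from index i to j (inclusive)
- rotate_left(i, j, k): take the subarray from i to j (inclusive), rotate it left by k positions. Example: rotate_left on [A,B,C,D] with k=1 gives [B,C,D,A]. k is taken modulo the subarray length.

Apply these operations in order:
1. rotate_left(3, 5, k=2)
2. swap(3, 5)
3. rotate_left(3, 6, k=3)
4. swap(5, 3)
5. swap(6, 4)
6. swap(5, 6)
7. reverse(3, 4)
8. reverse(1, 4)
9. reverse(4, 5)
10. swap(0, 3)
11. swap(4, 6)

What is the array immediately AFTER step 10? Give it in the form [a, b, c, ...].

After 1 (rotate_left(3, 5, k=2)): [4, 1, 3, 2, 5, 0, 6]
After 2 (swap(3, 5)): [4, 1, 3, 0, 5, 2, 6]
After 3 (rotate_left(3, 6, k=3)): [4, 1, 3, 6, 0, 5, 2]
After 4 (swap(5, 3)): [4, 1, 3, 5, 0, 6, 2]
After 5 (swap(6, 4)): [4, 1, 3, 5, 2, 6, 0]
After 6 (swap(5, 6)): [4, 1, 3, 5, 2, 0, 6]
After 7 (reverse(3, 4)): [4, 1, 3, 2, 5, 0, 6]
After 8 (reverse(1, 4)): [4, 5, 2, 3, 1, 0, 6]
After 9 (reverse(4, 5)): [4, 5, 2, 3, 0, 1, 6]
After 10 (swap(0, 3)): [3, 5, 2, 4, 0, 1, 6]

Answer: [3, 5, 2, 4, 0, 1, 6]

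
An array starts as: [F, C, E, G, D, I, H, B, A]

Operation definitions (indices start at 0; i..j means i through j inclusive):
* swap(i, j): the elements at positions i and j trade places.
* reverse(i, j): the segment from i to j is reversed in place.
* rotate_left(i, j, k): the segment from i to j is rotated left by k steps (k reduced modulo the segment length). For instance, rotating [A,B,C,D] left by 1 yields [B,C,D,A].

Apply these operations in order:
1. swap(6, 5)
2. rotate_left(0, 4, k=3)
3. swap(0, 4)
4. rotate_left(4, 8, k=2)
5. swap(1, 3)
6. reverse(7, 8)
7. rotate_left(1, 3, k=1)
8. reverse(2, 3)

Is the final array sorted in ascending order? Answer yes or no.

Answer: no

Derivation:
After 1 (swap(6, 5)): [F, C, E, G, D, H, I, B, A]
After 2 (rotate_left(0, 4, k=3)): [G, D, F, C, E, H, I, B, A]
After 3 (swap(0, 4)): [E, D, F, C, G, H, I, B, A]
After 4 (rotate_left(4, 8, k=2)): [E, D, F, C, I, B, A, G, H]
After 5 (swap(1, 3)): [E, C, F, D, I, B, A, G, H]
After 6 (reverse(7, 8)): [E, C, F, D, I, B, A, H, G]
After 7 (rotate_left(1, 3, k=1)): [E, F, D, C, I, B, A, H, G]
After 8 (reverse(2, 3)): [E, F, C, D, I, B, A, H, G]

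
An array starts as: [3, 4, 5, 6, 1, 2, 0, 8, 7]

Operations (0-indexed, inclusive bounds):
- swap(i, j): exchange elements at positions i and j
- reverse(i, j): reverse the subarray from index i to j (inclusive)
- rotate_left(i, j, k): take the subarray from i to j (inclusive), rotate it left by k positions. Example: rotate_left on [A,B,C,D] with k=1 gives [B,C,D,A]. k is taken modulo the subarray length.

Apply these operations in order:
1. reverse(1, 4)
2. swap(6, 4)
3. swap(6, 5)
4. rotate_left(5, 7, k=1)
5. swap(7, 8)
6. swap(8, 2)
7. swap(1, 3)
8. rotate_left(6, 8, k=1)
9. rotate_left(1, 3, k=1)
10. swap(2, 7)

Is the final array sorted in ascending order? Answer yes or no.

After 1 (reverse(1, 4)): [3, 1, 6, 5, 4, 2, 0, 8, 7]
After 2 (swap(6, 4)): [3, 1, 6, 5, 0, 2, 4, 8, 7]
After 3 (swap(6, 5)): [3, 1, 6, 5, 0, 4, 2, 8, 7]
After 4 (rotate_left(5, 7, k=1)): [3, 1, 6, 5, 0, 2, 8, 4, 7]
After 5 (swap(7, 8)): [3, 1, 6, 5, 0, 2, 8, 7, 4]
After 6 (swap(8, 2)): [3, 1, 4, 5, 0, 2, 8, 7, 6]
After 7 (swap(1, 3)): [3, 5, 4, 1, 0, 2, 8, 7, 6]
After 8 (rotate_left(6, 8, k=1)): [3, 5, 4, 1, 0, 2, 7, 6, 8]
After 9 (rotate_left(1, 3, k=1)): [3, 4, 1, 5, 0, 2, 7, 6, 8]
After 10 (swap(2, 7)): [3, 4, 6, 5, 0, 2, 7, 1, 8]

Answer: no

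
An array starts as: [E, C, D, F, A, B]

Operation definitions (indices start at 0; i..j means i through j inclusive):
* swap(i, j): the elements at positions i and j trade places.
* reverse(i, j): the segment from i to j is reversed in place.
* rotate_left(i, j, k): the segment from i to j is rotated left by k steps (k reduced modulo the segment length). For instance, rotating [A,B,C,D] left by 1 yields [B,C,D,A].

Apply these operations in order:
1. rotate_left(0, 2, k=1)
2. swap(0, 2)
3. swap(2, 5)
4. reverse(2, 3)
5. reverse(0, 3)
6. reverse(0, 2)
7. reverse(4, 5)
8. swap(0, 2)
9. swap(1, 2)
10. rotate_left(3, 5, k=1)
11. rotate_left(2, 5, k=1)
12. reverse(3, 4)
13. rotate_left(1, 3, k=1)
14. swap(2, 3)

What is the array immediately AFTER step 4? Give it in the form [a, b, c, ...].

Answer: [E, D, F, B, A, C]

Derivation:
After 1 (rotate_left(0, 2, k=1)): [C, D, E, F, A, B]
After 2 (swap(0, 2)): [E, D, C, F, A, B]
After 3 (swap(2, 5)): [E, D, B, F, A, C]
After 4 (reverse(2, 3)): [E, D, F, B, A, C]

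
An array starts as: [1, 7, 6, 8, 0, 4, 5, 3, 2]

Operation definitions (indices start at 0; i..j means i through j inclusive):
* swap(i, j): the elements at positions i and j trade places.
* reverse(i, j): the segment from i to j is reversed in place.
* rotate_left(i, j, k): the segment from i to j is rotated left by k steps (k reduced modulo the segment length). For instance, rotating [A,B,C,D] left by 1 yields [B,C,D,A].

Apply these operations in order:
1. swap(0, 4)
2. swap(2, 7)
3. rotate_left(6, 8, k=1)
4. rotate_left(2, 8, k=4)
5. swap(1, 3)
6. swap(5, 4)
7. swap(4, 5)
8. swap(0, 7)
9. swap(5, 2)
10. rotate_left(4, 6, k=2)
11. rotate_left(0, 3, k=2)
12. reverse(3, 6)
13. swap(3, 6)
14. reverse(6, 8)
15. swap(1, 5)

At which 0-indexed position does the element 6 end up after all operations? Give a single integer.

After 1 (swap(0, 4)): [0, 7, 6, 8, 1, 4, 5, 3, 2]
After 2 (swap(2, 7)): [0, 7, 3, 8, 1, 4, 5, 6, 2]
After 3 (rotate_left(6, 8, k=1)): [0, 7, 3, 8, 1, 4, 6, 2, 5]
After 4 (rotate_left(2, 8, k=4)): [0, 7, 6, 2, 5, 3, 8, 1, 4]
After 5 (swap(1, 3)): [0, 2, 6, 7, 5, 3, 8, 1, 4]
After 6 (swap(5, 4)): [0, 2, 6, 7, 3, 5, 8, 1, 4]
After 7 (swap(4, 5)): [0, 2, 6, 7, 5, 3, 8, 1, 4]
After 8 (swap(0, 7)): [1, 2, 6, 7, 5, 3, 8, 0, 4]
After 9 (swap(5, 2)): [1, 2, 3, 7, 5, 6, 8, 0, 4]
After 10 (rotate_left(4, 6, k=2)): [1, 2, 3, 7, 8, 5, 6, 0, 4]
After 11 (rotate_left(0, 3, k=2)): [3, 7, 1, 2, 8, 5, 6, 0, 4]
After 12 (reverse(3, 6)): [3, 7, 1, 6, 5, 8, 2, 0, 4]
After 13 (swap(3, 6)): [3, 7, 1, 2, 5, 8, 6, 0, 4]
After 14 (reverse(6, 8)): [3, 7, 1, 2, 5, 8, 4, 0, 6]
After 15 (swap(1, 5)): [3, 8, 1, 2, 5, 7, 4, 0, 6]

Answer: 8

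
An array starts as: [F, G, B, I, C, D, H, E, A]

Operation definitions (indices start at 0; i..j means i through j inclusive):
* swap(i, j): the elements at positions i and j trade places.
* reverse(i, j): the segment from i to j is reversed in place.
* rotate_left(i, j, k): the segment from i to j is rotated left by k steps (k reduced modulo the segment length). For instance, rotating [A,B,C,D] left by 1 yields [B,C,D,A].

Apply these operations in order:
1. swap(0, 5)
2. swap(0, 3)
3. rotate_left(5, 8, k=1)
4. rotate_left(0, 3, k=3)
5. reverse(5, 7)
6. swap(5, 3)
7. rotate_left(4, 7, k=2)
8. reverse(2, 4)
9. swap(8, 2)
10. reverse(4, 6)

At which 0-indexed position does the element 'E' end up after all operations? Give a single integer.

Answer: 8

Derivation:
After 1 (swap(0, 5)): [D, G, B, I, C, F, H, E, A]
After 2 (swap(0, 3)): [I, G, B, D, C, F, H, E, A]
After 3 (rotate_left(5, 8, k=1)): [I, G, B, D, C, H, E, A, F]
After 4 (rotate_left(0, 3, k=3)): [D, I, G, B, C, H, E, A, F]
After 5 (reverse(5, 7)): [D, I, G, B, C, A, E, H, F]
After 6 (swap(5, 3)): [D, I, G, A, C, B, E, H, F]
After 7 (rotate_left(4, 7, k=2)): [D, I, G, A, E, H, C, B, F]
After 8 (reverse(2, 4)): [D, I, E, A, G, H, C, B, F]
After 9 (swap(8, 2)): [D, I, F, A, G, H, C, B, E]
After 10 (reverse(4, 6)): [D, I, F, A, C, H, G, B, E]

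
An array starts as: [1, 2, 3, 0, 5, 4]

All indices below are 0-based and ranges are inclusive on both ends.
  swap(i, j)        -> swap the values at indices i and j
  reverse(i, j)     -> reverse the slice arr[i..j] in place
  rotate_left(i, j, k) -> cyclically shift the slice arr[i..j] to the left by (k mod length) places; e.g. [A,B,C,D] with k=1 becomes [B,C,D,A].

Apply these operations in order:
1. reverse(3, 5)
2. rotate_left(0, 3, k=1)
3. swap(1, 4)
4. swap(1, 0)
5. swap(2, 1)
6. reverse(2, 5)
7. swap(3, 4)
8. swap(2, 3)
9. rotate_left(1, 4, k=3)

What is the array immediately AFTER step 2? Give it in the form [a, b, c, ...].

After 1 (reverse(3, 5)): [1, 2, 3, 4, 5, 0]
After 2 (rotate_left(0, 3, k=1)): [2, 3, 4, 1, 5, 0]

Answer: [2, 3, 4, 1, 5, 0]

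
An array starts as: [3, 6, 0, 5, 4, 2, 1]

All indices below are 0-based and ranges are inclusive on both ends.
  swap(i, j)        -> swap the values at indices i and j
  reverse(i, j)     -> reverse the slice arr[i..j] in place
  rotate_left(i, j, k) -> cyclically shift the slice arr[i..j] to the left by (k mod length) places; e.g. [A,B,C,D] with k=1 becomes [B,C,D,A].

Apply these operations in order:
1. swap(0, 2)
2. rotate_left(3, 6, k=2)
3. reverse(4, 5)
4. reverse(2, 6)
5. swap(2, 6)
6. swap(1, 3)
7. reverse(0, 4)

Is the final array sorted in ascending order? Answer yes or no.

Answer: no

Derivation:
After 1 (swap(0, 2)): [0, 6, 3, 5, 4, 2, 1]
After 2 (rotate_left(3, 6, k=2)): [0, 6, 3, 2, 1, 5, 4]
After 3 (reverse(4, 5)): [0, 6, 3, 2, 5, 1, 4]
After 4 (reverse(2, 6)): [0, 6, 4, 1, 5, 2, 3]
After 5 (swap(2, 6)): [0, 6, 3, 1, 5, 2, 4]
After 6 (swap(1, 3)): [0, 1, 3, 6, 5, 2, 4]
After 7 (reverse(0, 4)): [5, 6, 3, 1, 0, 2, 4]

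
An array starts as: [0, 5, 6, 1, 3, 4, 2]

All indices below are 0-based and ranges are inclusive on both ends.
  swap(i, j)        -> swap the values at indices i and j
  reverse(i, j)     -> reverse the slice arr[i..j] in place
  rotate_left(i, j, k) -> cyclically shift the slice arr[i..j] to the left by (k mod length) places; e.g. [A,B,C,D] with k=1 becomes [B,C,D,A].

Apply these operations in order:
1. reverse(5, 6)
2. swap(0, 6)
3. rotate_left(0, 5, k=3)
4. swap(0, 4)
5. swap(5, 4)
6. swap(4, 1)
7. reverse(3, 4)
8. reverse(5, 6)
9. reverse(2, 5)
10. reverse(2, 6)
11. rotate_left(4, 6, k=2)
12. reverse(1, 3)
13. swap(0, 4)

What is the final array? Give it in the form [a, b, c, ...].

Answer: [0, 2, 1, 6, 5, 3, 4]

Derivation:
After 1 (reverse(5, 6)): [0, 5, 6, 1, 3, 2, 4]
After 2 (swap(0, 6)): [4, 5, 6, 1, 3, 2, 0]
After 3 (rotate_left(0, 5, k=3)): [1, 3, 2, 4, 5, 6, 0]
After 4 (swap(0, 4)): [5, 3, 2, 4, 1, 6, 0]
After 5 (swap(5, 4)): [5, 3, 2, 4, 6, 1, 0]
After 6 (swap(4, 1)): [5, 6, 2, 4, 3, 1, 0]
After 7 (reverse(3, 4)): [5, 6, 2, 3, 4, 1, 0]
After 8 (reverse(5, 6)): [5, 6, 2, 3, 4, 0, 1]
After 9 (reverse(2, 5)): [5, 6, 0, 4, 3, 2, 1]
After 10 (reverse(2, 6)): [5, 6, 1, 2, 3, 4, 0]
After 11 (rotate_left(4, 6, k=2)): [5, 6, 1, 2, 0, 3, 4]
After 12 (reverse(1, 3)): [5, 2, 1, 6, 0, 3, 4]
After 13 (swap(0, 4)): [0, 2, 1, 6, 5, 3, 4]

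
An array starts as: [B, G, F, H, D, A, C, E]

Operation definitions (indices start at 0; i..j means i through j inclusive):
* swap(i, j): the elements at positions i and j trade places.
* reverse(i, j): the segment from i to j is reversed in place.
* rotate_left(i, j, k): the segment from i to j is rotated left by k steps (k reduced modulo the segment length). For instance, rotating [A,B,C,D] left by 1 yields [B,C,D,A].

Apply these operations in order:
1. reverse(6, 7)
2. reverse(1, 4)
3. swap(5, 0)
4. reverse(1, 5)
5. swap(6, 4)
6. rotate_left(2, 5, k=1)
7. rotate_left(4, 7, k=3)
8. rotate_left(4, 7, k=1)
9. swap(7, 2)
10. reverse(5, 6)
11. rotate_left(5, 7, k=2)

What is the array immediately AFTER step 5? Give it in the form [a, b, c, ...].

Answer: [A, B, G, F, E, D, H, C]

Derivation:
After 1 (reverse(6, 7)): [B, G, F, H, D, A, E, C]
After 2 (reverse(1, 4)): [B, D, H, F, G, A, E, C]
After 3 (swap(5, 0)): [A, D, H, F, G, B, E, C]
After 4 (reverse(1, 5)): [A, B, G, F, H, D, E, C]
After 5 (swap(6, 4)): [A, B, G, F, E, D, H, C]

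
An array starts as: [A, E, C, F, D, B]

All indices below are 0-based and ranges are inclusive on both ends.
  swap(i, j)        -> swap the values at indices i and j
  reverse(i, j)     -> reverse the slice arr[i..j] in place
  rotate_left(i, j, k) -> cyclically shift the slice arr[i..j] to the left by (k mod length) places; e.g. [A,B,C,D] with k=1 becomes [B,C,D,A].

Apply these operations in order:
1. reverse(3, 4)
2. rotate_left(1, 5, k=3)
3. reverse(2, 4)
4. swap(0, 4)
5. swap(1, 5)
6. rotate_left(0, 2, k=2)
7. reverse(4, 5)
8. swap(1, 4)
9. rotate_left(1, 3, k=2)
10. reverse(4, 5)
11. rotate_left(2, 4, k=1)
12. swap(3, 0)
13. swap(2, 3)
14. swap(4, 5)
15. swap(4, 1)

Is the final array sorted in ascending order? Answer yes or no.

After 1 (reverse(3, 4)): [A, E, C, D, F, B]
After 2 (rotate_left(1, 5, k=3)): [A, F, B, E, C, D]
After 3 (reverse(2, 4)): [A, F, C, E, B, D]
After 4 (swap(0, 4)): [B, F, C, E, A, D]
After 5 (swap(1, 5)): [B, D, C, E, A, F]
After 6 (rotate_left(0, 2, k=2)): [C, B, D, E, A, F]
After 7 (reverse(4, 5)): [C, B, D, E, F, A]
After 8 (swap(1, 4)): [C, F, D, E, B, A]
After 9 (rotate_left(1, 3, k=2)): [C, E, F, D, B, A]
After 10 (reverse(4, 5)): [C, E, F, D, A, B]
After 11 (rotate_left(2, 4, k=1)): [C, E, D, A, F, B]
After 12 (swap(3, 0)): [A, E, D, C, F, B]
After 13 (swap(2, 3)): [A, E, C, D, F, B]
After 14 (swap(4, 5)): [A, E, C, D, B, F]
After 15 (swap(4, 1)): [A, B, C, D, E, F]

Answer: yes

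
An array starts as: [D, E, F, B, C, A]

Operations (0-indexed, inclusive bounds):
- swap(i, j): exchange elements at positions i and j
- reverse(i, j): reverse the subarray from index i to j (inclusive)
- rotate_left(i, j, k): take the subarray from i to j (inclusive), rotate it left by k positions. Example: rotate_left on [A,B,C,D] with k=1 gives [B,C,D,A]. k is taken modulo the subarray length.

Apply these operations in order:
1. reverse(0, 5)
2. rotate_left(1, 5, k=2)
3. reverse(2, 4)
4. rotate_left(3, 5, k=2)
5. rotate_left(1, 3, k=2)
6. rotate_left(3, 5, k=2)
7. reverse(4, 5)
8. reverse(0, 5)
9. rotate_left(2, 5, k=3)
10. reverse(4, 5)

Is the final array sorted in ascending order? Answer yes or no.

After 1 (reverse(0, 5)): [A, C, B, F, E, D]
After 2 (rotate_left(1, 5, k=2)): [A, F, E, D, C, B]
After 3 (reverse(2, 4)): [A, F, C, D, E, B]
After 4 (rotate_left(3, 5, k=2)): [A, F, C, B, D, E]
After 5 (rotate_left(1, 3, k=2)): [A, B, F, C, D, E]
After 6 (rotate_left(3, 5, k=2)): [A, B, F, E, C, D]
After 7 (reverse(4, 5)): [A, B, F, E, D, C]
After 8 (reverse(0, 5)): [C, D, E, F, B, A]
After 9 (rotate_left(2, 5, k=3)): [C, D, A, E, F, B]
After 10 (reverse(4, 5)): [C, D, A, E, B, F]

Answer: no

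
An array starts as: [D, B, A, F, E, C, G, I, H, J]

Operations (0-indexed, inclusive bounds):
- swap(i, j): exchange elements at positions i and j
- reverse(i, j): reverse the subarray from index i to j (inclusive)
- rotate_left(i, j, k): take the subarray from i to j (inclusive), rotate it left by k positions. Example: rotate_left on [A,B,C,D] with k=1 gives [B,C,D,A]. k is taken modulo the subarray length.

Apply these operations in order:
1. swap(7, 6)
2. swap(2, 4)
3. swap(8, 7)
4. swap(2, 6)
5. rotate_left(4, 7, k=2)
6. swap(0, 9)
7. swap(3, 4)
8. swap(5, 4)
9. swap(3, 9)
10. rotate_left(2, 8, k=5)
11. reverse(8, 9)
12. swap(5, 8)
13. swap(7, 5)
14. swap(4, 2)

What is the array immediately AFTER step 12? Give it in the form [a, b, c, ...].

Answer: [J, B, C, G, I, E, H, F, D, A]

Derivation:
After 1 (swap(7, 6)): [D, B, A, F, E, C, I, G, H, J]
After 2 (swap(2, 4)): [D, B, E, F, A, C, I, G, H, J]
After 3 (swap(8, 7)): [D, B, E, F, A, C, I, H, G, J]
After 4 (swap(2, 6)): [D, B, I, F, A, C, E, H, G, J]
After 5 (rotate_left(4, 7, k=2)): [D, B, I, F, E, H, A, C, G, J]
After 6 (swap(0, 9)): [J, B, I, F, E, H, A, C, G, D]
After 7 (swap(3, 4)): [J, B, I, E, F, H, A, C, G, D]
After 8 (swap(5, 4)): [J, B, I, E, H, F, A, C, G, D]
After 9 (swap(3, 9)): [J, B, I, D, H, F, A, C, G, E]
After 10 (rotate_left(2, 8, k=5)): [J, B, C, G, I, D, H, F, A, E]
After 11 (reverse(8, 9)): [J, B, C, G, I, D, H, F, E, A]
After 12 (swap(5, 8)): [J, B, C, G, I, E, H, F, D, A]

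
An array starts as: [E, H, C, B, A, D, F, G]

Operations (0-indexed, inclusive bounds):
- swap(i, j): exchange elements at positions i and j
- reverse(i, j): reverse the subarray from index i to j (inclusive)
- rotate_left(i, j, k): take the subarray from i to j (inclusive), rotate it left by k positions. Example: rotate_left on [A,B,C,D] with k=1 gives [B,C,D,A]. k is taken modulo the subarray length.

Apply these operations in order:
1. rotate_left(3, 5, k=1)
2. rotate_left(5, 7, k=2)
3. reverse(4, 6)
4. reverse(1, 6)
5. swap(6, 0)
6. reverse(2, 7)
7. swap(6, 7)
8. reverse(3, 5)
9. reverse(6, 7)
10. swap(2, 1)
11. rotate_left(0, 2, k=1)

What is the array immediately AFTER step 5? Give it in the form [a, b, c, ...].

Answer: [H, D, G, B, A, C, E, F]

Derivation:
After 1 (rotate_left(3, 5, k=1)): [E, H, C, A, D, B, F, G]
After 2 (rotate_left(5, 7, k=2)): [E, H, C, A, D, G, B, F]
After 3 (reverse(4, 6)): [E, H, C, A, B, G, D, F]
After 4 (reverse(1, 6)): [E, D, G, B, A, C, H, F]
After 5 (swap(6, 0)): [H, D, G, B, A, C, E, F]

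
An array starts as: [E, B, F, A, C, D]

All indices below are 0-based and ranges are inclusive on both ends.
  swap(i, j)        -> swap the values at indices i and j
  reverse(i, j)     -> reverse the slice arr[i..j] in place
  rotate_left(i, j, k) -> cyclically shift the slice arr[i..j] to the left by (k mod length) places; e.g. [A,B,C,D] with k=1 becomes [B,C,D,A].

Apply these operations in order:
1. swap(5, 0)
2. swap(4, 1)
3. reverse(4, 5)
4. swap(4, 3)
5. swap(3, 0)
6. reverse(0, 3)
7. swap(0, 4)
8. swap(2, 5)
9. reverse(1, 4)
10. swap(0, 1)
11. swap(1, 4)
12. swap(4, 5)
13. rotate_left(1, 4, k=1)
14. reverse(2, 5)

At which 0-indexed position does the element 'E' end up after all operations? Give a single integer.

After 1 (swap(5, 0)): [D, B, F, A, C, E]
After 2 (swap(4, 1)): [D, C, F, A, B, E]
After 3 (reverse(4, 5)): [D, C, F, A, E, B]
After 4 (swap(4, 3)): [D, C, F, E, A, B]
After 5 (swap(3, 0)): [E, C, F, D, A, B]
After 6 (reverse(0, 3)): [D, F, C, E, A, B]
After 7 (swap(0, 4)): [A, F, C, E, D, B]
After 8 (swap(2, 5)): [A, F, B, E, D, C]
After 9 (reverse(1, 4)): [A, D, E, B, F, C]
After 10 (swap(0, 1)): [D, A, E, B, F, C]
After 11 (swap(1, 4)): [D, F, E, B, A, C]
After 12 (swap(4, 5)): [D, F, E, B, C, A]
After 13 (rotate_left(1, 4, k=1)): [D, E, B, C, F, A]
After 14 (reverse(2, 5)): [D, E, A, F, C, B]

Answer: 1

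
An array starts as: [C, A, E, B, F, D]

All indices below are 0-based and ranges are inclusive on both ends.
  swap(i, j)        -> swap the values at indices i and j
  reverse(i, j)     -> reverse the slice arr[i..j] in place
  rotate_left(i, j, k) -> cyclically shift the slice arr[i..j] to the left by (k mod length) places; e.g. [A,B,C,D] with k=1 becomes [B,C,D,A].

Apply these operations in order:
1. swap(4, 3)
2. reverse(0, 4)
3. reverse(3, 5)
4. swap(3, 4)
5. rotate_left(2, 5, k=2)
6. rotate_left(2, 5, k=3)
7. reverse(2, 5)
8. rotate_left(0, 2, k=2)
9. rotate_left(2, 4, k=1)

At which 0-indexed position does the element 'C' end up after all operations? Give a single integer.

Answer: 5

Derivation:
After 1 (swap(4, 3)): [C, A, E, F, B, D]
After 2 (reverse(0, 4)): [B, F, E, A, C, D]
After 3 (reverse(3, 5)): [B, F, E, D, C, A]
After 4 (swap(3, 4)): [B, F, E, C, D, A]
After 5 (rotate_left(2, 5, k=2)): [B, F, D, A, E, C]
After 6 (rotate_left(2, 5, k=3)): [B, F, C, D, A, E]
After 7 (reverse(2, 5)): [B, F, E, A, D, C]
After 8 (rotate_left(0, 2, k=2)): [E, B, F, A, D, C]
After 9 (rotate_left(2, 4, k=1)): [E, B, A, D, F, C]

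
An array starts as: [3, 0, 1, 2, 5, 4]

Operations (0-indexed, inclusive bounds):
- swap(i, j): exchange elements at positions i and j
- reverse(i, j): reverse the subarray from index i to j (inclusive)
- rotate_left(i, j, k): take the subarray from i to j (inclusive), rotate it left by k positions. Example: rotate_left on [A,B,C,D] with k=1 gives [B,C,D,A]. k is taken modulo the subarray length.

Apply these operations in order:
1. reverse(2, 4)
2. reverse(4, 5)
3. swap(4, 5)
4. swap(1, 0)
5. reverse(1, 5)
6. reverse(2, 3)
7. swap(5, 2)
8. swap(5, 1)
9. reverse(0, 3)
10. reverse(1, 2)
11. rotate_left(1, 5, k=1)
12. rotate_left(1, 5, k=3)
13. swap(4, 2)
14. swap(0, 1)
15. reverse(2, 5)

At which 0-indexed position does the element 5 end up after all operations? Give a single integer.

Answer: 2

Derivation:
After 1 (reverse(2, 4)): [3, 0, 5, 2, 1, 4]
After 2 (reverse(4, 5)): [3, 0, 5, 2, 4, 1]
After 3 (swap(4, 5)): [3, 0, 5, 2, 1, 4]
After 4 (swap(1, 0)): [0, 3, 5, 2, 1, 4]
After 5 (reverse(1, 5)): [0, 4, 1, 2, 5, 3]
After 6 (reverse(2, 3)): [0, 4, 2, 1, 5, 3]
After 7 (swap(5, 2)): [0, 4, 3, 1, 5, 2]
After 8 (swap(5, 1)): [0, 2, 3, 1, 5, 4]
After 9 (reverse(0, 3)): [1, 3, 2, 0, 5, 4]
After 10 (reverse(1, 2)): [1, 2, 3, 0, 5, 4]
After 11 (rotate_left(1, 5, k=1)): [1, 3, 0, 5, 4, 2]
After 12 (rotate_left(1, 5, k=3)): [1, 4, 2, 3, 0, 5]
After 13 (swap(4, 2)): [1, 4, 0, 3, 2, 5]
After 14 (swap(0, 1)): [4, 1, 0, 3, 2, 5]
After 15 (reverse(2, 5)): [4, 1, 5, 2, 3, 0]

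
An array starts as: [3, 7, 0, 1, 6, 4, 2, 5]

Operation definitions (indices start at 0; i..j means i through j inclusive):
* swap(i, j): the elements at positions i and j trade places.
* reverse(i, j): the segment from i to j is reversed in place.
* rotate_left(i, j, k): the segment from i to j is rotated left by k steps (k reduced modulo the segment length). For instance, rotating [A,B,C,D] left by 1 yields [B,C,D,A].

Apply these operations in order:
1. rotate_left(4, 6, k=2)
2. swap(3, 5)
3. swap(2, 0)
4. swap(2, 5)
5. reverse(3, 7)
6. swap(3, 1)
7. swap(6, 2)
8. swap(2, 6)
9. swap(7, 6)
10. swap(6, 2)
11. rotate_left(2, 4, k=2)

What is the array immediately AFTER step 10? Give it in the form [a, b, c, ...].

Answer: [0, 5, 6, 7, 4, 3, 1, 2]

Derivation:
After 1 (rotate_left(4, 6, k=2)): [3, 7, 0, 1, 2, 6, 4, 5]
After 2 (swap(3, 5)): [3, 7, 0, 6, 2, 1, 4, 5]
After 3 (swap(2, 0)): [0, 7, 3, 6, 2, 1, 4, 5]
After 4 (swap(2, 5)): [0, 7, 1, 6, 2, 3, 4, 5]
After 5 (reverse(3, 7)): [0, 7, 1, 5, 4, 3, 2, 6]
After 6 (swap(3, 1)): [0, 5, 1, 7, 4, 3, 2, 6]
After 7 (swap(6, 2)): [0, 5, 2, 7, 4, 3, 1, 6]
After 8 (swap(2, 6)): [0, 5, 1, 7, 4, 3, 2, 6]
After 9 (swap(7, 6)): [0, 5, 1, 7, 4, 3, 6, 2]
After 10 (swap(6, 2)): [0, 5, 6, 7, 4, 3, 1, 2]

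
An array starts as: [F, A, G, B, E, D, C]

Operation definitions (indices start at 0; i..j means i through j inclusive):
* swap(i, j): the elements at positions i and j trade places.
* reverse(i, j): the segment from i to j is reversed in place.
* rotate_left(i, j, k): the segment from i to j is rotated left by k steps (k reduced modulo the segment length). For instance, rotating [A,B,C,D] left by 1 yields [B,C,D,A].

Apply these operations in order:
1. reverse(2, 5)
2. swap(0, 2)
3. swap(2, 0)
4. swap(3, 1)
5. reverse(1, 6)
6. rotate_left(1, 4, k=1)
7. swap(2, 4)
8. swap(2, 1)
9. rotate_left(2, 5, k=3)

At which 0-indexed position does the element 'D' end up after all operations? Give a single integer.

Answer: 2

Derivation:
After 1 (reverse(2, 5)): [F, A, D, E, B, G, C]
After 2 (swap(0, 2)): [D, A, F, E, B, G, C]
After 3 (swap(2, 0)): [F, A, D, E, B, G, C]
After 4 (swap(3, 1)): [F, E, D, A, B, G, C]
After 5 (reverse(1, 6)): [F, C, G, B, A, D, E]
After 6 (rotate_left(1, 4, k=1)): [F, G, B, A, C, D, E]
After 7 (swap(2, 4)): [F, G, C, A, B, D, E]
After 8 (swap(2, 1)): [F, C, G, A, B, D, E]
After 9 (rotate_left(2, 5, k=3)): [F, C, D, G, A, B, E]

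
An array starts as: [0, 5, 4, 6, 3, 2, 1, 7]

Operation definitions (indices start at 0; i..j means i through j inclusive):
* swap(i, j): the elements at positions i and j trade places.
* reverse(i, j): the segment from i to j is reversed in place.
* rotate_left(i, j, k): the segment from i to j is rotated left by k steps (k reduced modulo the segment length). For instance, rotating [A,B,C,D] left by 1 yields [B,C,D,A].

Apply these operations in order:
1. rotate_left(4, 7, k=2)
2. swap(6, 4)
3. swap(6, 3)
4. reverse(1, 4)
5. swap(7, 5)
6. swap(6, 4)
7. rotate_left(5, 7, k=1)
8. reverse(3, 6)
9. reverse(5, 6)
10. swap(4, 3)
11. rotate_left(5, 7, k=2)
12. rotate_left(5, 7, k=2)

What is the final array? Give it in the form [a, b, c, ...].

Answer: [0, 3, 1, 5, 7, 6, 2, 4]

Derivation:
After 1 (rotate_left(4, 7, k=2)): [0, 5, 4, 6, 1, 7, 3, 2]
After 2 (swap(6, 4)): [0, 5, 4, 6, 3, 7, 1, 2]
After 3 (swap(6, 3)): [0, 5, 4, 1, 3, 7, 6, 2]
After 4 (reverse(1, 4)): [0, 3, 1, 4, 5, 7, 6, 2]
After 5 (swap(7, 5)): [0, 3, 1, 4, 5, 2, 6, 7]
After 6 (swap(6, 4)): [0, 3, 1, 4, 6, 2, 5, 7]
After 7 (rotate_left(5, 7, k=1)): [0, 3, 1, 4, 6, 5, 7, 2]
After 8 (reverse(3, 6)): [0, 3, 1, 7, 5, 6, 4, 2]
After 9 (reverse(5, 6)): [0, 3, 1, 7, 5, 4, 6, 2]
After 10 (swap(4, 3)): [0, 3, 1, 5, 7, 4, 6, 2]
After 11 (rotate_left(5, 7, k=2)): [0, 3, 1, 5, 7, 2, 4, 6]
After 12 (rotate_left(5, 7, k=2)): [0, 3, 1, 5, 7, 6, 2, 4]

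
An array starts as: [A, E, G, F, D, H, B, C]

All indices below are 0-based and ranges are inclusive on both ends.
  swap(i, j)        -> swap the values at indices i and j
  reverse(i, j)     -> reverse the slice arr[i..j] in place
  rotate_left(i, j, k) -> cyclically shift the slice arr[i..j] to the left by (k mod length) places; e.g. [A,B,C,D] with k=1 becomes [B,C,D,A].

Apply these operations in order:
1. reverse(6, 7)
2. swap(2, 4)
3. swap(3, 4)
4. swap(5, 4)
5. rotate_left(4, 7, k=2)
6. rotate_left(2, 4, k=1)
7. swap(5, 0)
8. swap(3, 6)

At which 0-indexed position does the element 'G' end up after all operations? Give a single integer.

After 1 (reverse(6, 7)): [A, E, G, F, D, H, C, B]
After 2 (swap(2, 4)): [A, E, D, F, G, H, C, B]
After 3 (swap(3, 4)): [A, E, D, G, F, H, C, B]
After 4 (swap(5, 4)): [A, E, D, G, H, F, C, B]
After 5 (rotate_left(4, 7, k=2)): [A, E, D, G, C, B, H, F]
After 6 (rotate_left(2, 4, k=1)): [A, E, G, C, D, B, H, F]
After 7 (swap(5, 0)): [B, E, G, C, D, A, H, F]
After 8 (swap(3, 6)): [B, E, G, H, D, A, C, F]

Answer: 2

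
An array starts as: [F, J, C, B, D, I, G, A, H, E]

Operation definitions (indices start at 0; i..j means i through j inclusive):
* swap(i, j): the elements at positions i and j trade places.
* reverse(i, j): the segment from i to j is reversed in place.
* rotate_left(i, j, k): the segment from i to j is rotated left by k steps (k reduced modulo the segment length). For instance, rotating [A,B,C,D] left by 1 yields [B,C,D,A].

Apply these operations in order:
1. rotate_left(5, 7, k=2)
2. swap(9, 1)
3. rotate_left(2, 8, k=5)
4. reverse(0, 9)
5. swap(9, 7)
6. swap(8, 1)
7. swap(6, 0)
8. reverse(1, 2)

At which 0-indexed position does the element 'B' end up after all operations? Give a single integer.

Answer: 4

Derivation:
After 1 (rotate_left(5, 7, k=2)): [F, J, C, B, D, A, I, G, H, E]
After 2 (swap(9, 1)): [F, E, C, B, D, A, I, G, H, J]
After 3 (rotate_left(2, 8, k=5)): [F, E, G, H, C, B, D, A, I, J]
After 4 (reverse(0, 9)): [J, I, A, D, B, C, H, G, E, F]
After 5 (swap(9, 7)): [J, I, A, D, B, C, H, F, E, G]
After 6 (swap(8, 1)): [J, E, A, D, B, C, H, F, I, G]
After 7 (swap(6, 0)): [H, E, A, D, B, C, J, F, I, G]
After 8 (reverse(1, 2)): [H, A, E, D, B, C, J, F, I, G]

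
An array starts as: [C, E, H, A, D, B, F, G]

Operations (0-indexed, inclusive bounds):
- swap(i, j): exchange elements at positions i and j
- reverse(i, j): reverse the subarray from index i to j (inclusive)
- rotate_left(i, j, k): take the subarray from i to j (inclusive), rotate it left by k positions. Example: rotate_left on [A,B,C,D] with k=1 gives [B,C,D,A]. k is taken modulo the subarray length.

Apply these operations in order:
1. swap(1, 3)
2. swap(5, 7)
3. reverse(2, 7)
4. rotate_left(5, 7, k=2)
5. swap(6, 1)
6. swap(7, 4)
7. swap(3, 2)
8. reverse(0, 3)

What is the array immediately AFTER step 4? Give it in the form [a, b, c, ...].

After 1 (swap(1, 3)): [C, A, H, E, D, B, F, G]
After 2 (swap(5, 7)): [C, A, H, E, D, G, F, B]
After 3 (reverse(2, 7)): [C, A, B, F, G, D, E, H]
After 4 (rotate_left(5, 7, k=2)): [C, A, B, F, G, H, D, E]

Answer: [C, A, B, F, G, H, D, E]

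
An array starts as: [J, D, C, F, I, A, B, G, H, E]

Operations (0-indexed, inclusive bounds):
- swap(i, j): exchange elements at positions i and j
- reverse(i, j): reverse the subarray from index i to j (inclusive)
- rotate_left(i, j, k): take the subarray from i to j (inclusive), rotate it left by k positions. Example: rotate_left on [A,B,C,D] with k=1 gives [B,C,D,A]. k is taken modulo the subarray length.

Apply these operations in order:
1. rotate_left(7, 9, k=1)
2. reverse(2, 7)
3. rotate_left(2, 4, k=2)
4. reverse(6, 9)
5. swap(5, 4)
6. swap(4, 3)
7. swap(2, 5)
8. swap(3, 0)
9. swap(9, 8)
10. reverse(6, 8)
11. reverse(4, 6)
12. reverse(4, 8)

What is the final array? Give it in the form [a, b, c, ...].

After 1 (rotate_left(7, 9, k=1)): [J, D, C, F, I, A, B, H, E, G]
After 2 (reverse(2, 7)): [J, D, H, B, A, I, F, C, E, G]
After 3 (rotate_left(2, 4, k=2)): [J, D, A, H, B, I, F, C, E, G]
After 4 (reverse(6, 9)): [J, D, A, H, B, I, G, E, C, F]
After 5 (swap(5, 4)): [J, D, A, H, I, B, G, E, C, F]
After 6 (swap(4, 3)): [J, D, A, I, H, B, G, E, C, F]
After 7 (swap(2, 5)): [J, D, B, I, H, A, G, E, C, F]
After 8 (swap(3, 0)): [I, D, B, J, H, A, G, E, C, F]
After 9 (swap(9, 8)): [I, D, B, J, H, A, G, E, F, C]
After 10 (reverse(6, 8)): [I, D, B, J, H, A, F, E, G, C]
After 11 (reverse(4, 6)): [I, D, B, J, F, A, H, E, G, C]
After 12 (reverse(4, 8)): [I, D, B, J, G, E, H, A, F, C]

Answer: [I, D, B, J, G, E, H, A, F, C]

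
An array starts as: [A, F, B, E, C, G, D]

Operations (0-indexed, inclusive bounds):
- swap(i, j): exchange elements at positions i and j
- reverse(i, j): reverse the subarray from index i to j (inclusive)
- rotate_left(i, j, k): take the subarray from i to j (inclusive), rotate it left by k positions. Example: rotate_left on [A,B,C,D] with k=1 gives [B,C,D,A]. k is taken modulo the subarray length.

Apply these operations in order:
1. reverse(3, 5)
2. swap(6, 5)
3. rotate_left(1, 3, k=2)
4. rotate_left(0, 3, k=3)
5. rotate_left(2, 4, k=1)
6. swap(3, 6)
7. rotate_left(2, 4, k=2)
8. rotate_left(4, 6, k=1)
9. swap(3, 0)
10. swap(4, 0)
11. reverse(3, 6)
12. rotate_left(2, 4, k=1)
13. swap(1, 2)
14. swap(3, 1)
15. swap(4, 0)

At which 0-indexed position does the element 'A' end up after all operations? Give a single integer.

Answer: 2

Derivation:
After 1 (reverse(3, 5)): [A, F, B, G, C, E, D]
After 2 (swap(6, 5)): [A, F, B, G, C, D, E]
After 3 (rotate_left(1, 3, k=2)): [A, G, F, B, C, D, E]
After 4 (rotate_left(0, 3, k=3)): [B, A, G, F, C, D, E]
After 5 (rotate_left(2, 4, k=1)): [B, A, F, C, G, D, E]
After 6 (swap(3, 6)): [B, A, F, E, G, D, C]
After 7 (rotate_left(2, 4, k=2)): [B, A, G, F, E, D, C]
After 8 (rotate_left(4, 6, k=1)): [B, A, G, F, D, C, E]
After 9 (swap(3, 0)): [F, A, G, B, D, C, E]
After 10 (swap(4, 0)): [D, A, G, B, F, C, E]
After 11 (reverse(3, 6)): [D, A, G, E, C, F, B]
After 12 (rotate_left(2, 4, k=1)): [D, A, E, C, G, F, B]
After 13 (swap(1, 2)): [D, E, A, C, G, F, B]
After 14 (swap(3, 1)): [D, C, A, E, G, F, B]
After 15 (swap(4, 0)): [G, C, A, E, D, F, B]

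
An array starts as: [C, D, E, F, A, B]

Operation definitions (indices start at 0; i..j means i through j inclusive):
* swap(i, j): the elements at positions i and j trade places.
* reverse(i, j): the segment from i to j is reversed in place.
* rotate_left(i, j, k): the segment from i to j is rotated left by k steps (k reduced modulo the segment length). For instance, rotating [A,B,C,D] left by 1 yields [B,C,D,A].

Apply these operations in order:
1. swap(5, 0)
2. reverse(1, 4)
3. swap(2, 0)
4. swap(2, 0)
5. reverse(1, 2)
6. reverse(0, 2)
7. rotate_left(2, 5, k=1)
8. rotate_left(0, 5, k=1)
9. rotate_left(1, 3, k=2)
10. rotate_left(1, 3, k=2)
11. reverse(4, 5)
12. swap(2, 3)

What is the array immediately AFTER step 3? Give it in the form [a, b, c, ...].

After 1 (swap(5, 0)): [B, D, E, F, A, C]
After 2 (reverse(1, 4)): [B, A, F, E, D, C]
After 3 (swap(2, 0)): [F, A, B, E, D, C]

Answer: [F, A, B, E, D, C]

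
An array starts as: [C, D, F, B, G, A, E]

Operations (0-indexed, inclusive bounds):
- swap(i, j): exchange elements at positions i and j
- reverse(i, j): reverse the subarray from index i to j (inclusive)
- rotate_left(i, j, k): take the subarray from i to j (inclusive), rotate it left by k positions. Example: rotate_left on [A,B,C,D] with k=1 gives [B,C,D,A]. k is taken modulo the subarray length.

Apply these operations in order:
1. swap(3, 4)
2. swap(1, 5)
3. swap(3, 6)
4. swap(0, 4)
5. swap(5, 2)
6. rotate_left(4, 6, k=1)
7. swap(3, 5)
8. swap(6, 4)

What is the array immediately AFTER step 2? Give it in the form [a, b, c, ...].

After 1 (swap(3, 4)): [C, D, F, G, B, A, E]
After 2 (swap(1, 5)): [C, A, F, G, B, D, E]

Answer: [C, A, F, G, B, D, E]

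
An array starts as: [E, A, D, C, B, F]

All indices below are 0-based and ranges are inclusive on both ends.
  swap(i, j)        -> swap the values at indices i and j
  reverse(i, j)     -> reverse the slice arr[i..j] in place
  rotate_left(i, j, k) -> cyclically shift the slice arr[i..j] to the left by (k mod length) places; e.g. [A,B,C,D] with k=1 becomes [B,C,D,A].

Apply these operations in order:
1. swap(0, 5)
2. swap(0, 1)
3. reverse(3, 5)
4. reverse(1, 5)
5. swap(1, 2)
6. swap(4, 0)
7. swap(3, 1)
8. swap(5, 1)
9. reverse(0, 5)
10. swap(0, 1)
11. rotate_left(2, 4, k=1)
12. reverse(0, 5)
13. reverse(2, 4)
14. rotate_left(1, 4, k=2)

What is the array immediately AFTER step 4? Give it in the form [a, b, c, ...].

Answer: [A, C, B, E, D, F]

Derivation:
After 1 (swap(0, 5)): [F, A, D, C, B, E]
After 2 (swap(0, 1)): [A, F, D, C, B, E]
After 3 (reverse(3, 5)): [A, F, D, E, B, C]
After 4 (reverse(1, 5)): [A, C, B, E, D, F]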